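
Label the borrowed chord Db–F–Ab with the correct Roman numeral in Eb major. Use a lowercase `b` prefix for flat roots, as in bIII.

In Eb major scale degree 7 is D; Db is its lowered form, from Eb minor. The diatonic chord on degree 7 would be Ddim (vii°), but Db–F–Ab is the major chord from Eb minor. As a borrowed chord it is labeled bVII.

bVII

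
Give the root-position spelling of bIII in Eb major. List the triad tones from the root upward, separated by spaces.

Gb Bb Db

Scale degree 3 in Eb major is G. bIII uses the lowered form, Gb, taken from Eb minor. Building the major chord from the parallel minor on Gb: Gb–Bb–Db.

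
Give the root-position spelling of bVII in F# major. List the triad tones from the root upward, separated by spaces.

E G# B

The root of bVII is the lowered 7th degree: E# becomes E. In F# minor the chord on E is E–G#–B.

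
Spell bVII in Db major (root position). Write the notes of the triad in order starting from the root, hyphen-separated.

The root of bVII is the lowered 7th degree: C becomes Cb. Building the major chord from the parallel minor on Cb: Cb–Eb–Gb.

Cb-Eb-Gb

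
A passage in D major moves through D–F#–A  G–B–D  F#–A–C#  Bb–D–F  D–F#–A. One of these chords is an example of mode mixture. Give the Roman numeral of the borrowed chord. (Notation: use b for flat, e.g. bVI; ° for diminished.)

The diatonic triads in D major are D, Em, F#m, G, A, Bm, C#dim. Of the given chords, D–F#–A = D, G–B–D = G and F#–A–C# = F#m are diatonic. But Bb–D–F is foreign: the diatonic vi on degree 6 is Bm, whereas Bb comes from D minor. It is labeled bVI.

bVI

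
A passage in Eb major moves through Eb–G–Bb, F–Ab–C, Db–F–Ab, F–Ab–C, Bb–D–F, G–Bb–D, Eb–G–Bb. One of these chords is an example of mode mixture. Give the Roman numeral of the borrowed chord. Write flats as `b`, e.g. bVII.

In Eb major the diatonic chords are Eb, Fm, Gm, Ab, Bb, Cm, Ddim. Eb–G–Bb = Eb, F–Ab–C = Fm, Bb–D–F = Bb and G–Bb–D = Gm all belong to that set. But Db–F–Ab is foreign: the diatonic vii° on degree 7 is Ddim, whereas Db comes from Eb minor. It is labeled bVII.

bVII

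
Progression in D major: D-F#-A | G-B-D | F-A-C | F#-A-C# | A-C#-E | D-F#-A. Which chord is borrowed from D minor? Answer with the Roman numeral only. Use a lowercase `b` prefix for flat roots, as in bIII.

bIII

D major has the diatonic set D, Em, F#m, G, A, Bm, C#dim. D–F#–A = D, G–B–D = G, F#–A–C# = F#m and A–C#–E = A are all diatonic. But F–A–C is foreign: the diatonic iii on degree 3 is F#m, whereas F comes from D minor. It is labeled bIII.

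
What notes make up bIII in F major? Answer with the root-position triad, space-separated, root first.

The root of bIII is the lowered 3rd degree: A becomes Ab. Stacking thirds in F minor on Ab gives Ab–C–Eb.

Ab C Eb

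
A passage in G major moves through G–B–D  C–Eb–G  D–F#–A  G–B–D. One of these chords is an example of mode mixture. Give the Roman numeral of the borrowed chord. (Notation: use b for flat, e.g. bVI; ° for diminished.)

iv

The diatonic triads in G major are G, Am, Bm, C, D, Em, F#dim. Of the given chords, G–B–D = G and D–F#–A = D are diatonic. C–Eb–G is not: scale degree 4 in G major carries C (IV). In G minor the chord on that degree is Cm, so here it functions as iv, borrowed from the parallel minor.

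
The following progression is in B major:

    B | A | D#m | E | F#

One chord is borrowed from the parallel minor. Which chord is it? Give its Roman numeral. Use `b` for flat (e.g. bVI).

bVII

In B major the diatonic chords are B, C#m, D#m, E, F#, G#m, A#dim. B, D#m, E and F# are all diatonic. But A (A–C#–E) is foreign: the diatonic vii° on degree 7 is A#dim, whereas A comes from B minor. It is labeled bVII.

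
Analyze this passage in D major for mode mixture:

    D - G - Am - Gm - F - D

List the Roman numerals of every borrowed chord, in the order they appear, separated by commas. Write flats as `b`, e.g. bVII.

v, iv, bIII

In D major the diatonic chords are D, Em, F#m, G, A, Bm, C#dim. D and G are both diatonic. Am (A–C–E) doesn't fit — on degree 5 D major would have A (V). Am is the degree-5 chord of D minor, so it is the borrowed v. But Gm (G–Bb–D) is foreign: the diatonic IV on degree 4 is G, whereas Gm comes from D minor. It is labeled iv. F (F–A–C) doesn't fit — on degree 3 D major would have F#m (iii). F is the degree-3 chord of D minor, so it is the borrowed bIII.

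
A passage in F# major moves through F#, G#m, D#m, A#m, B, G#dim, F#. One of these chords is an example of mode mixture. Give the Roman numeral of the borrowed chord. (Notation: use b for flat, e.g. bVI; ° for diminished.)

The diatonic triads in F# major are F#, G#m, A#m, B, C#, D#m, E#dim. F#, G#m, D#m, A#m and B are all diatonic. But G#dim (G#–B–D) is foreign: the diatonic ii on degree 2 is G#m, whereas G#dim comes from F# minor. It is labeled ii°.

ii°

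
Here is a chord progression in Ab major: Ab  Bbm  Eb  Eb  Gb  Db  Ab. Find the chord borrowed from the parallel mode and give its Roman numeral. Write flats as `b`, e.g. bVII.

The diatonic triads in Ab major are Ab, Bbm, Cm, Db, Eb, Fm, Gdim. Ab, Bbm, Eb and Db all belong to that set. But Gb (Gb–Bb–Db) is foreign: the diatonic vii° on degree 7 is Gdim, whereas Gb comes from Ab minor. It is labeled bVII.

bVII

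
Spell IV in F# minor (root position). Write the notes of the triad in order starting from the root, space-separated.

B D# F#

The root, B, is scale degree 4 — the same note in F# minor and F# major; only the chord quality changes. Stacking thirds in F# major on B gives B–D#–F#.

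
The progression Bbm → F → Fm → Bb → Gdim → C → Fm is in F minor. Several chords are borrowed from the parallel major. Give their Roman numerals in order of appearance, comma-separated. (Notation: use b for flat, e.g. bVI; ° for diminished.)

In F minor (with V from harmonic minor) the diatonic chords are Fm, Gdim, Ab, Bbm, C, Db, Eb. Bbm, Fm, Gdim and C are all diatonic. But F (F–A–C) is foreign: the diatonic i on degree 1 is Fm, whereas F comes from F major. It is labeled I. But Bb (Bb–D–F) is foreign: the diatonic iv on degree 4 is Bbm, whereas Bb comes from F major. It is labeled IV.

I, IV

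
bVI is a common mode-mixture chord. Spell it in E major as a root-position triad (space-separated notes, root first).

The root of bVI is the lowered 6th degree: C# becomes C. Stacking thirds in E minor on C gives C–E–G.

C E G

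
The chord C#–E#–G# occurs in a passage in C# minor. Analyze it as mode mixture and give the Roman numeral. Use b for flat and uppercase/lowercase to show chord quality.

I

C# is scale degree 1 in C# minor. C#–E#–G# is a major chord — the form found in C# major, not the diatonic i (C#m). Borrowed into C# minor it is written I.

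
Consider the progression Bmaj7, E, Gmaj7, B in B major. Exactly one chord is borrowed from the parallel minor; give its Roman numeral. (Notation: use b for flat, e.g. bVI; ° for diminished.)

bVImaj7

In B major the diatonic chords are B, C#m, D#m, E, F#, G#m, A#dim. Of the given chords, Bmaj7, E and B are diatonic. Gmaj7 (G–B–D–F#) is not: scale degree 6 in B major carries G#m (vi). In B minor the chord on that degree is Gmaj7, so here it functions as bVImaj7, borrowed from the parallel minor.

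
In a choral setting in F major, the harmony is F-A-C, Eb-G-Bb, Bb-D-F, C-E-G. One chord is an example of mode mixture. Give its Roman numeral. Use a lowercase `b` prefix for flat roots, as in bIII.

bVII

F major has the diatonic set F, Gm, Am, Bb, C, Dm, Edim. F–A–C = F, Bb–D–F = Bb and C–E–G = C all belong to that set. Eb–G–Bb doesn't fit — on degree 7 F major would have Edim (vii°). Eb is the degree-7 chord of F minor, so it is the borrowed bVII.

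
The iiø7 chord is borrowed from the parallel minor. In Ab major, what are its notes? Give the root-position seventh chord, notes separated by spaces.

Bb Db Fb Ab

iiø7 is built on scale degree 2, which is Bb in both Ab major and its parallel. Stacking thirds in Ab minor on Bb gives Bb–Db–Fb–Ab.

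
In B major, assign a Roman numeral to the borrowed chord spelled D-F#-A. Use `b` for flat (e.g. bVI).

The root D is the lowered 3rd scale degree — diatonically B major has D# there. D–F#–A is a major chord — the form found in B minor, not the diatonic iii (D#m). Borrowed into B major it is written bIII.

bIII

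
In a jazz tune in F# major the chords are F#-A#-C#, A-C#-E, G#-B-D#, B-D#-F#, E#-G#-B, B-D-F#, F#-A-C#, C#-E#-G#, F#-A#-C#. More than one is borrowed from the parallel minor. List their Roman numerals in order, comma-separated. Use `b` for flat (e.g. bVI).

bIII, iv, i

F# major has the diatonic set F#, G#m, A#m, B, C#, D#m, E#dim. F#–A#–C# = F#, G#–B–D# = G#m, B–D#–F# = B, E#–G#–B = E#dim and C#–E#–G# = C# all belong to that set. But A–C#–E is foreign: the diatonic iii on degree 3 is A#m, whereas A comes from F# minor. It is labeled bIII. B–D–F# is not: scale degree 4 in F# major carries B (IV). In F# minor the chord on that degree is Bm, so here it functions as iv, borrowed from the parallel minor. F#–A–C# is not: scale degree 1 in F# major carries F# (I). In F# minor the chord on that degree is F#m, so here it functions as i, borrowed from the parallel minor.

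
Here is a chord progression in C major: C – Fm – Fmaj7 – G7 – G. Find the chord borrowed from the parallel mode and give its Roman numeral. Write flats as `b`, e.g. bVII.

iv

In C major the diatonic chords are C, Dm, Em, F, G, Am, Bdim. C, Fmaj7, G7 and G all belong to that set. But Fm (F–Ab–C) is foreign: the diatonic IV on degree 4 is F, whereas Fm comes from C minor. It is labeled iv.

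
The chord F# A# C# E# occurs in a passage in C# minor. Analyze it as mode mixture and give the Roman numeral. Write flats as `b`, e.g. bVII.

IVmaj7

F# is scale degree 4 in C# minor. F#–A#–C#–E# is a major-seventh chord — the form found in C# major, not the diatonic iv (F#m). Borrowed into C# minor it is written IVmaj7.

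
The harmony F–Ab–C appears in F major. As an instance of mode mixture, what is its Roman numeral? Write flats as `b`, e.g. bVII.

i

F is scale degree 1 in F major. F–Ab–C is a minor chord — the form found in F minor, not the diatonic I (F). Borrowed into F major it is written i.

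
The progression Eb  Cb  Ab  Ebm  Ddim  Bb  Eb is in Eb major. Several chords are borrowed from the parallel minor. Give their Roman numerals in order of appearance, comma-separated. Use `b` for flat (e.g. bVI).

Eb major has the diatonic set Eb, Fm, Gm, Ab, Bb, Cm, Ddim. Eb, Ab, Ddim and Bb all belong to that set. Cb (Cb–Eb–Gb) doesn't fit — on degree 6 Eb major would have Cm (vi). Cb is the degree-6 chord of Eb minor, so it is the borrowed bVI. But Ebm (Eb–Gb–Bb) is foreign: the diatonic I on degree 1 is Eb, whereas Ebm comes from Eb minor. It is labeled i.

bVI, i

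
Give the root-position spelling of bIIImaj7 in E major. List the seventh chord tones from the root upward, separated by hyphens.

The root of bIIImaj7 is the lowered 3rd degree: G# becomes G. Stacking thirds in E minor on G gives G–B–D–F#.

G-B-D-F#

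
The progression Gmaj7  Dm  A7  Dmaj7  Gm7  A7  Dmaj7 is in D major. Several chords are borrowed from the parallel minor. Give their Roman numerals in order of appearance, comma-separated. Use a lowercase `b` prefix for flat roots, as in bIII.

D major has the diatonic set D, Em, F#m, G, A, Bm, C#dim. Gmaj7, A7 and Dmaj7 all belong to that set. But Dm (D–F–A) is foreign: the diatonic I on degree 1 is D, whereas Dm comes from D minor. It is labeled i. Gm7 (G–Bb–D–F) is not: scale degree 4 in D major carries G (IV). In D minor the chord on that degree is Gm7, so here it functions as iv7, borrowed from the parallel minor.

i, iv7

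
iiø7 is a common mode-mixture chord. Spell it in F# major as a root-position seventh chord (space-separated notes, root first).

G# B D F#

iiø7 is built on scale degree 2, which is G# in both F# major and its parallel. Stacking thirds in F# minor on G# gives G#–B–D–F#.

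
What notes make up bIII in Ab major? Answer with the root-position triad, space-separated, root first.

Cb Eb Gb

The root of bIII is the lowered 3rd degree: C becomes Cb. Stacking thirds in Ab minor on Cb gives Cb–Eb–Gb.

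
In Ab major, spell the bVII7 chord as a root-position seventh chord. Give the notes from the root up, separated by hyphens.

Gb-Bb-Db-Fb

Scale degree 7 in Ab major is G. bVII7 uses the lowered form, Gb, taken from Ab minor. Building the dominant-seventh chord from the parallel minor on Gb: Gb–Bb–Db–Fb.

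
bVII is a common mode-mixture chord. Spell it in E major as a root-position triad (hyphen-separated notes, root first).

D-F#-A

Scale degree 7 in E major is D#. bVII uses the lowered form, D, taken from E minor. In E minor the chord on D is D–F#–A.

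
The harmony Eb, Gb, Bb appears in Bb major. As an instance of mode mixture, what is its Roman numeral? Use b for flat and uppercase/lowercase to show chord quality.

iv

Eb is scale degree 4 in Bb major. Eb–Gb–Bb is a minor chord — the form found in Bb minor, not the diatonic IV (Eb). Borrowed into Bb major it is written iv.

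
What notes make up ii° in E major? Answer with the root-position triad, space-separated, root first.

F# A C

The root, F#, is scale degree 2 — the same note in E major and E minor; only the chord quality changes. Stacking thirds in E minor on F# gives F#–A–C.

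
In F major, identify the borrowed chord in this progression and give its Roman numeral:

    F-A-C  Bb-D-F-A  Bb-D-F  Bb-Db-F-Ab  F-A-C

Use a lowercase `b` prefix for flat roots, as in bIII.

In F major the diatonic chords are F, Gm, Am, Bb, C, Dm, Edim. F–A–C = F, Bb–D–F–A = Bbmaj7 and Bb–D–F = Bb all belong to that set. Bb–Db–F–Ab is not: scale degree 4 in F major carries Bb (IV). In F minor the chord on that degree is Bbm7, so here it functions as iv7, borrowed from the parallel minor.

iv7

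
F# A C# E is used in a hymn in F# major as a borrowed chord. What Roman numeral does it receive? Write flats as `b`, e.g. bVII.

i7

The root F# is the diatonic 1st degree of F# major; the borrowing shows in the chord quality. F#–A–C#–E is a minor-seventh chord — the form found in F# minor, not the diatonic I (F#). Borrowed into F# major it is written i7.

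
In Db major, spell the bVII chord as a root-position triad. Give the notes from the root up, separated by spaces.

bVII is built on the lowered scale degree 7. In Db major degree 7 is C; lowered it becomes Cb. Building the major chord from the parallel minor on Cb: Cb–Eb–Gb.

Cb Eb Gb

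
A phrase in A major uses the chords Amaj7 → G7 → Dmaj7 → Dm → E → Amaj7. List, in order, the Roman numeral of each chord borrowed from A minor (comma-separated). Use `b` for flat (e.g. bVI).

bVII7, iv

A major has the diatonic set A, Bm, C#m, D, E, F#m, G#dim. Amaj7, Dmaj7 and E all belong to that set. G7 (G–B–D–F) is not: scale degree 7 in A major carries G#dim (vii°). In A minor the chord on that degree is G7, so here it functions as bVII7, borrowed from the parallel minor. Dm (D–F–A) is not: scale degree 4 in A major carries D (IV). In A minor the chord on that degree is Dm, so here it functions as iv, borrowed from the parallel minor.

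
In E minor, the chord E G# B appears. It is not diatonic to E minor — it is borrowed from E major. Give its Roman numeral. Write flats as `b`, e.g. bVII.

The root E is the diatonic 1st degree of E minor; the borrowing shows in the chord quality. The diatonic chord on degree 1 would be Em (i), but E–G#–B is the major chord from E major. As a borrowed chord it is labeled I.

I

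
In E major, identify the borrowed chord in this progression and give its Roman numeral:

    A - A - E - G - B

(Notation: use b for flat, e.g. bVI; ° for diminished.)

In E major the diatonic chords are E, F#m, G#m, A, B, C#m, D#dim. A, E and B all belong to that set. G (G–B–D) doesn't fit — on degree 3 E major would have G#m (iii). G is the degree-3 chord of E minor, so it is the borrowed bIII.

bIII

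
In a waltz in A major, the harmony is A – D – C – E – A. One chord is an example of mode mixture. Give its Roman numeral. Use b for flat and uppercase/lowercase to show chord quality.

bIII

The diatonic triads in A major are A, Bm, C#m, D, E, F#m, G#dim. A, D and E are all diatonic. C (C–E–G) doesn't fit — on degree 3 A major would have C#m (iii). C is the degree-3 chord of A minor, so it is the borrowed bIII.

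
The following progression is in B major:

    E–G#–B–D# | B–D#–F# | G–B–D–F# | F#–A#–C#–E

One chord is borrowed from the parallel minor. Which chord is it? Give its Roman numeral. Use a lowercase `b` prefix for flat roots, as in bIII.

bVImaj7

The diatonic triads in B major are B, C#m, D#m, E, F#, G#m, A#dim. E–G#–B–D# = Emaj7, B–D#–F# = B and F#–A#–C#–E = F#7 all belong to that set. But G–B–D–F# is foreign: the diatonic vi on degree 6 is G#m, whereas Gmaj7 comes from B minor. It is labeled bVImaj7.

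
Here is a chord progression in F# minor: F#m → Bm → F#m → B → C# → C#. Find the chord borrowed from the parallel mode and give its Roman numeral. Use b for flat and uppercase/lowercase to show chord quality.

F# minor has the diatonic set F#m, G#dim, A, Bm, C#, D, E (with V from harmonic minor). F#m, Bm and C# all belong to that set. B (B–D#–F#) doesn't fit — on degree 4 F# minor would have Bm (iv). B is the degree-4 chord of F# major, so it is the borrowed IV.

IV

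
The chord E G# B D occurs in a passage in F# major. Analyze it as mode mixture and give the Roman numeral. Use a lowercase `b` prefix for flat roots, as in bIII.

E is the lowered form of scale degree 7 in F# major (the diatonic degree 7 is E#). The diatonic chord on degree 7 would be E#dim (vii°), but E–G#–B–D is the dominant-seventh chord from F# minor. As a borrowed chord it is labeled bVII7.

bVII7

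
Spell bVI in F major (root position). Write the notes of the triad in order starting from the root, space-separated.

Db F Ab

Scale degree 6 in F major is D. bVI uses the lowered form, Db, taken from F minor. Stacking thirds in F minor on Db gives Db–F–Ab.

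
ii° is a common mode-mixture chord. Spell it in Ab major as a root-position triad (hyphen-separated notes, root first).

Bb-Db-Fb

ii° is built on scale degree 2, which is Bb in both Ab major and its parallel. Stacking thirds in Ab minor on Bb gives Bb–Db–Fb.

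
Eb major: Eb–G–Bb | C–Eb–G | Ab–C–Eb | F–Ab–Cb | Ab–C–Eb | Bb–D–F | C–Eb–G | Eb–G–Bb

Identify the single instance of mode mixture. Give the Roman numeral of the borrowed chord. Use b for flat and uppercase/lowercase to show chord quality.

ii°

In Eb major the diatonic chords are Eb, Fm, Gm, Ab, Bb, Cm, Ddim. Eb–G–Bb = Eb, C–Eb–G = Cm, Ab–C–Eb = Ab and Bb–D–F = Bb all belong to that set. But F–Ab–Cb is foreign: the diatonic ii on degree 2 is Fm, whereas Fdim comes from Eb minor. It is labeled ii°.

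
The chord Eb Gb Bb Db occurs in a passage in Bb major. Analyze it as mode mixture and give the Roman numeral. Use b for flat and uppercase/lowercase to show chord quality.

iv7

Eb is scale degree 4 in Bb major. Diatonically Bb major has Eb (IV) on that degree; Eb–Gb–Bb–Db is instead the minor-seventh chord native to Bb minor, so it takes the label iv7.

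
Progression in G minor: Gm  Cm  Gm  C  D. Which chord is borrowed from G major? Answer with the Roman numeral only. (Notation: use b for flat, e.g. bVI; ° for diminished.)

G minor has the diatonic set Gm, Adim, Bb, Cm, D, Eb, F (with V from harmonic minor). Gm, Cm and D all belong to that set. C (C–E–G) is not: scale degree 4 in G minor carries Cm (iv). In G major the chord on that degree is C, so here it functions as IV, borrowed from the parallel major.

IV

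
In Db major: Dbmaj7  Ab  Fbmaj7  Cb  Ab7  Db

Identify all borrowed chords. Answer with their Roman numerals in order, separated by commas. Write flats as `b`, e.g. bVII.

Db major has the diatonic set Db, Ebm, Fm, Gb, Ab, Bbm, Cdim. Of the given chords, Dbmaj7, Ab, Ab7 and Db are diatonic. But Fbmaj7 (Fb–Ab–Cb–Eb) is foreign: the diatonic iii on degree 3 is Fm, whereas Fbmaj7 comes from Db minor. It is labeled bIIImaj7. But Cb (Cb–Eb–Gb) is foreign: the diatonic vii° on degree 7 is Cdim, whereas Cb comes from Db minor. It is labeled bVII.

bIIImaj7, bVII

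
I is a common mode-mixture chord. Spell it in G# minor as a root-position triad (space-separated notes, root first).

G# B# D#

I is built on scale degree 1, which is G# in both G# minor and its parallel. Building the major chord from the parallel major on G#: G#–B#–D#.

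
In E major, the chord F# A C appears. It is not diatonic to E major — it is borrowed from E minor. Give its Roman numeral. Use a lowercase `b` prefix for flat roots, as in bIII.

ii°

F# is scale degree 2 in E major. The diatonic chord on degree 2 would be F#m (ii), but F#–A–C is the diminished chord from E minor. As a borrowed chord it is labeled ii°.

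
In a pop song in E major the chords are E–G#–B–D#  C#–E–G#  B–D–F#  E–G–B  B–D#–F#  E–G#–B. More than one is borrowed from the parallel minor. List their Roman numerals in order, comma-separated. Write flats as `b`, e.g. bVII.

v, i

E major has the diatonic set E, F#m, G#m, A, B, C#m, D#dim. Of the given chords, E–G#–B–D# = Emaj7, C#–E–G# = C#m, B–D#–F# = B and E–G#–B = E are diatonic. But B–D–F# is foreign: the diatonic V on degree 5 is B, whereas Bm comes from E minor. It is labeled v. E–G–B doesn't fit — on degree 1 E major would have E (I). Em is the degree-1 chord of E minor, so it is the borrowed i.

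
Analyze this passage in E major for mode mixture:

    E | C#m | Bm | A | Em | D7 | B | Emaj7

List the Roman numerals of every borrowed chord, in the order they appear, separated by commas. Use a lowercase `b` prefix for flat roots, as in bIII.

v, i, bVII7

In E major the diatonic chords are E, F#m, G#m, A, B, C#m, D#dim. Of the given chords, E, C#m, A, B and Emaj7 are diatonic. Bm (B–D–F#) doesn't fit — on degree 5 E major would have B (V). Bm is the degree-5 chord of E minor, so it is the borrowed v. Em (E–G–B) is not: scale degree 1 in E major carries E (I). In E minor the chord on that degree is Em, so here it functions as i, borrowed from the parallel minor. D7 (D–F#–A–C) is not: scale degree 7 in E major carries D#dim (vii°). In E minor the chord on that degree is D7, so here it functions as bVII7, borrowed from the parallel minor.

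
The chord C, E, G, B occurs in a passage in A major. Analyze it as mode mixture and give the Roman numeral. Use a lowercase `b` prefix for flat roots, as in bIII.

In A major scale degree 3 is C#; C is its lowered form, from A minor. Diatonically A major has C#m (iii) on that degree; C–E–G–B is instead the major-seventh chord native to A minor, so it takes the label bIIImaj7.

bIIImaj7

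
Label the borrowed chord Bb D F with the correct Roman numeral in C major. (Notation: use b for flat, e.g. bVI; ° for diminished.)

bVII

In C major scale degree 7 is B; Bb is its lowered form, from C minor. Bb–D–F is a major chord — the form found in C minor, not the diatonic vii° (Bdim). Borrowed into C major it is written bVII.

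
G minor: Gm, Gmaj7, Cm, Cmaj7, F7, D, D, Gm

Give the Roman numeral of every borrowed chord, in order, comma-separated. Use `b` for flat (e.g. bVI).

Imaj7, IVmaj7

G minor has the diatonic set Gm, Adim, Bb, Cm, D, Eb, F (with V from harmonic minor). Gm, Cm, F7 and D all belong to that set. Gmaj7 (G–B–D–F#) is not: scale degree 1 in G minor carries Gm (i). In G major the chord on that degree is Gmaj7, so here it functions as Imaj7, borrowed from the parallel major. But Cmaj7 (C–E–G–B) is foreign: the diatonic iv on degree 4 is Cm, whereas Cmaj7 comes from G major. It is labeled IVmaj7.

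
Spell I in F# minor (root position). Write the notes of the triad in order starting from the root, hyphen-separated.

F#-A#-C#

I is built on scale degree 1, which is F# in both F# minor and its parallel. In F# major the chord on F# is F#–A#–C#.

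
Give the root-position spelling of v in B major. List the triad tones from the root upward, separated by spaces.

F# A C#

v is built on scale degree 5, which is F# in both B major and its parallel. Stacking thirds in B minor on F# gives F#–A–C#.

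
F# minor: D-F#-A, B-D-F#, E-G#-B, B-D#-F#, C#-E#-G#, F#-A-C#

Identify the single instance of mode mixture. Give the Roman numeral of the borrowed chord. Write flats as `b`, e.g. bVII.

IV

In F# minor (with V from harmonic minor) the diatonic chords are F#m, G#dim, A, Bm, C#, D, E. Of the given chords, D–F#–A = D, B–D–F# = Bm, E–G#–B = E, C#–E#–G# = C# and F#–A–C# = F#m are diatonic. B–D#–F# is not: scale degree 4 in F# minor carries Bm (iv). In F# major the chord on that degree is B, so here it functions as IV, borrowed from the parallel major.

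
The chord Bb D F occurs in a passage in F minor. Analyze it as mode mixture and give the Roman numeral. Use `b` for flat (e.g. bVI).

IV

The root Bb is the diatonic 4th degree of F minor; the borrowing shows in the chord quality. The diatonic chord on degree 4 would be Bbm (iv), but Bb–D–F is the major chord from F major. As a borrowed chord it is labeled IV.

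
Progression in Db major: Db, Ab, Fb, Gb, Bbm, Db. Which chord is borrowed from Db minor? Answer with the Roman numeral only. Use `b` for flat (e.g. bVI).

bIII

Db major has the diatonic set Db, Ebm, Fm, Gb, Ab, Bbm, Cdim. Db, Ab, Gb and Bbm are all diatonic. Fb (Fb–Ab–Cb) is not: scale degree 3 in Db major carries Fm (iii). In Db minor the chord on that degree is Fb, so here it functions as bIII, borrowed from the parallel minor.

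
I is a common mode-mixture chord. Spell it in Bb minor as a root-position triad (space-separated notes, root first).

Bb D F

The root, Bb, is scale degree 1 — the same note in Bb minor and Bb major; only the chord quality changes. In Bb major the chord on Bb is Bb–D–F.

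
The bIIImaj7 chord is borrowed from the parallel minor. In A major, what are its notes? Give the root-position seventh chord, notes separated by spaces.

bIIImaj7 is built on the lowered scale degree 3. In A major degree 3 is C#; lowered it becomes C. Stacking thirds in A minor on C gives C–E–G–B.

C E G B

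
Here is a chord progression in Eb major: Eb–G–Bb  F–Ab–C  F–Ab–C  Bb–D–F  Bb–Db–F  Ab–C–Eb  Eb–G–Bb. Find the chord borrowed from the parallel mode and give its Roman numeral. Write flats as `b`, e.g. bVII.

v

Eb major has the diatonic set Eb, Fm, Gm, Ab, Bb, Cm, Ddim. Eb–G–Bb = Eb, F–Ab–C = Fm, Bb–D–F = Bb and Ab–C–Eb = Ab all belong to that set. Bb–Db–F is not: scale degree 5 in Eb major carries Bb (V). In Eb minor the chord on that degree is Bbm, so here it functions as v, borrowed from the parallel minor.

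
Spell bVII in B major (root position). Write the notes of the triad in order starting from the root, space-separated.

A C# E

bVII is built on the lowered scale degree 7. In B major degree 7 is A#; lowered it becomes A. Stacking thirds in B minor on A gives A–C#–E.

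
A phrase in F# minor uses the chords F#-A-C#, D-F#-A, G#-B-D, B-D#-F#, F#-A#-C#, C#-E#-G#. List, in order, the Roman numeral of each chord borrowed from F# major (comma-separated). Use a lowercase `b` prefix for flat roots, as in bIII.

IV, I

In F# minor (with V from harmonic minor) the diatonic chords are F#m, G#dim, A, Bm, C#, D, E. F#–A–C# = F#m, D–F#–A = D, G#–B–D = G#dim and C#–E#–G# = C# are all diatonic. B–D#–F# is not: scale degree 4 in F# minor carries Bm (iv). In F# major the chord on that degree is B, so here it functions as IV, borrowed from the parallel major. But F#–A#–C# is foreign: the diatonic i on degree 1 is F#m, whereas F# comes from F# major. It is labeled I.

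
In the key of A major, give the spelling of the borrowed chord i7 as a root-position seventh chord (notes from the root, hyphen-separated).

i7 is built on scale degree 1, which is A in both A major and its parallel. Stacking thirds in A minor on A gives A–C–E–G.

A-C-E-G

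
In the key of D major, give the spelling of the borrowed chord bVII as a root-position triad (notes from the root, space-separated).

bVII is built on the lowered scale degree 7. In D major degree 7 is C#; lowered it becomes C. Building the major chord from the parallel minor on C: C–E–G.

C E G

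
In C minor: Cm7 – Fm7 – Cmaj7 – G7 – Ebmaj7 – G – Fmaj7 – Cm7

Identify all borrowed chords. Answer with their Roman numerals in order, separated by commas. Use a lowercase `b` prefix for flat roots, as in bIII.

In C minor (with V from harmonic minor) the diatonic chords are Cm, Ddim, Eb, Fm, G, Ab, Bb. Of the given chords, Cm7, Fm7, G7, Ebmaj7 and G are diatonic. Cmaj7 (C–E–G–B) is not: scale degree 1 in C minor carries Cm (i). In C major the chord on that degree is Cmaj7, so here it functions as Imaj7, borrowed from the parallel major. But Fmaj7 (F–A–C–E) is foreign: the diatonic iv on degree 4 is Fm, whereas Fmaj7 comes from C major. It is labeled IVmaj7.

Imaj7, IVmaj7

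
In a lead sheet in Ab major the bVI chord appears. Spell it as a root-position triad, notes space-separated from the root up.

Scale degree 6 in Ab major is F. bVI uses the lowered form, Fb, taken from Ab minor. In Ab minor the chord on Fb is Fb–Ab–Cb.

Fb Ab Cb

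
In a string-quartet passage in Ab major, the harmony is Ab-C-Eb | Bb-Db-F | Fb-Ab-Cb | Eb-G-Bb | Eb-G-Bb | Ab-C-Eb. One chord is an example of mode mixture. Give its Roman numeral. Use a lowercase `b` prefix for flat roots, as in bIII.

Ab major has the diatonic set Ab, Bbm, Cm, Db, Eb, Fm, Gdim. Ab–C–Eb = Ab, Bb–Db–F = Bbm and Eb–G–Bb = Eb all belong to that set. Fb–Ab–Cb doesn't fit — on degree 6 Ab major would have Fm (vi). Fb is the degree-6 chord of Ab minor, so it is the borrowed bVI.

bVI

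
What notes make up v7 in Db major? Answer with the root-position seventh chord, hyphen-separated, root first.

Ab-Cb-Eb-Gb

The root, Ab, is scale degree 5 — the same note in Db major and Db minor; only the chord quality changes. Building the minor-seventh chord from the parallel minor on Ab: Ab–Cb–Eb–Gb.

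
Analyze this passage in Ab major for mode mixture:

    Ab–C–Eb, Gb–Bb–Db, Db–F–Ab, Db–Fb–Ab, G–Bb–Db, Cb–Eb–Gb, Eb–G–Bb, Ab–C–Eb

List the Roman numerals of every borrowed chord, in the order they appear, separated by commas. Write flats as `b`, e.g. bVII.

bVII, iv, bIII

Ab major has the diatonic set Ab, Bbm, Cm, Db, Eb, Fm, Gdim. Ab–C–Eb = Ab, Db–F–Ab = Db, G–Bb–Db = Gdim and Eb–G–Bb = Eb are all diatonic. Gb–Bb–Db doesn't fit — on degree 7 Ab major would have Gdim (vii°). Gb is the degree-7 chord of Ab minor, so it is the borrowed bVII. But Db–Fb–Ab is foreign: the diatonic IV on degree 4 is Db, whereas Dbm comes from Ab minor. It is labeled iv. Cb–Eb–Gb is not: scale degree 3 in Ab major carries Cm (iii). In Ab minor the chord on that degree is Cb, so here it functions as bIII, borrowed from the parallel minor.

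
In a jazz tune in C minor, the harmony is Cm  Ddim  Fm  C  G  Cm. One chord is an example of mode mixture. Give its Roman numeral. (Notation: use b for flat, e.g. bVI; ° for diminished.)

I

C minor has the diatonic set Cm, Ddim, Eb, Fm, G, Ab, Bb (with V from harmonic minor). Cm, Ddim, Fm and G are all diatonic. C (C–E–G) doesn't fit — on degree 1 C minor would have Cm (i). C is the degree-1 chord of C major, so it is the borrowed I.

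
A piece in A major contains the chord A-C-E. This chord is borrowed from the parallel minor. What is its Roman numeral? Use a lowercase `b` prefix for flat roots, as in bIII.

i

A is scale degree 1 in A major. Diatonically A major has A (I) on that degree; A–C–E is instead the minor chord native to A minor, so it takes the label i.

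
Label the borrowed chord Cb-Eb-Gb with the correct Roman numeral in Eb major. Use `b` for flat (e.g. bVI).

bVI

The root Cb is the lowered 6th scale degree — diatonically Eb major has C there. Diatonically Eb major has Cm (vi) on that degree; Cb–Eb–Gb is instead the major chord native to Eb minor, so it takes the label bVI.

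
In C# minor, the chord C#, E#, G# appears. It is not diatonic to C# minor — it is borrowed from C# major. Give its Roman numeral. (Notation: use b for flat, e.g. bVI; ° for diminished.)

C# is scale degree 1 in C# minor. Diatonically C# minor has C#m (i) on that degree; C#–E#–G# is instead the major chord native to C# major, so it takes the label I.

I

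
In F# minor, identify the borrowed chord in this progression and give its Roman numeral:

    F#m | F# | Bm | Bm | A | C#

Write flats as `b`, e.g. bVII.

I

The diatonic triads in F# minor (with V from harmonic minor) are F#m, G#dim, A, Bm, C#, D, E. Of the given chords, F#m, Bm, A and C# are diatonic. But F# (F#–A#–C#) is foreign: the diatonic i on degree 1 is F#m, whereas F# comes from F# major. It is labeled I.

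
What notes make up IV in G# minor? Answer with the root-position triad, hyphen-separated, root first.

IV is built on scale degree 4, which is C# in both G# minor and its parallel. Building the major chord from the parallel major on C#: C#–E#–G#.

C#-E#-G#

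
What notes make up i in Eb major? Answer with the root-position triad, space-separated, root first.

i is built on scale degree 1, which is Eb in both Eb major and its parallel. In Eb minor the chord on Eb is Eb–Gb–Bb.

Eb Gb Bb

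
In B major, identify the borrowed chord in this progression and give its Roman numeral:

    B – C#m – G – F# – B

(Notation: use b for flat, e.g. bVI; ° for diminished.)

bVI

B major has the diatonic set B, C#m, D#m, E, F#, G#m, A#dim. B, C#m and F# are all diatonic. But G (G–B–D) is foreign: the diatonic vi on degree 6 is G#m, whereas G comes from B minor. It is labeled bVI.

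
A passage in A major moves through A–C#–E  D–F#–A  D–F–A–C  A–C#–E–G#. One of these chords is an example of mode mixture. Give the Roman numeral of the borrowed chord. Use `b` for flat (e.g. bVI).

iv7

The diatonic triads in A major are A, Bm, C#m, D, E, F#m, G#dim. A–C#–E = A, D–F#–A = D and A–C#–E–G# = Amaj7 all belong to that set. But D–F–A–C is foreign: the diatonic IV on degree 4 is D, whereas Dm7 comes from A minor. It is labeled iv7.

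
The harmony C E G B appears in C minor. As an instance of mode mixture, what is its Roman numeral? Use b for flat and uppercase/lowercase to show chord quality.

C is scale degree 1 in C minor. C–E–G–B is a major-seventh chord — the form found in C major, not the diatonic i (Cm). Borrowed into C minor it is written Imaj7.

Imaj7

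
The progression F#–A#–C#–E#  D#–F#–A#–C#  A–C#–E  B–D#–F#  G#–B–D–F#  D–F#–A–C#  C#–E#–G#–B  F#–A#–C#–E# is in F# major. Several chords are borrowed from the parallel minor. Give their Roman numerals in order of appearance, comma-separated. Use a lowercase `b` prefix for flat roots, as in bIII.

F# major has the diatonic set F#, G#m, A#m, B, C#, D#m, E#dim. F#–A#–C#–E# = F#maj7, D#–F#–A#–C# = D#m7, B–D#–F# = B and C#–E#–G#–B = C#7 all belong to that set. A–C#–E doesn't fit — on degree 3 F# major would have A#m (iii). A is the degree-3 chord of F# minor, so it is the borrowed bIII. But G#–B–D–F# is foreign: the diatonic ii on degree 2 is G#m, whereas G#m7b5 comes from F# minor. It is labeled iiø7. D–F#–A–C# is not: scale degree 6 in F# major carries D#m (vi). In F# minor the chord on that degree is Dmaj7, so here it functions as bVImaj7, borrowed from the parallel minor.

bIII, iiø7, bVImaj7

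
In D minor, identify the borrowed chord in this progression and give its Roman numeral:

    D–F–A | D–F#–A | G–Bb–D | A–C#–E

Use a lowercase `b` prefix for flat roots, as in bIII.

In D minor (with V from harmonic minor) the diatonic chords are Dm, Edim, F, Gm, A, Bb, C. D–F–A = Dm, G–Bb–D = Gm and A–C#–E = A all belong to that set. D–F#–A doesn't fit — on degree 1 D minor would have Dm (i). D is the degree-1 chord of D major, so it is the borrowed I.

I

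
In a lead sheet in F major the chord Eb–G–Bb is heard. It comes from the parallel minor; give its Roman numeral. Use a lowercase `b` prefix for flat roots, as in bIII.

Eb is the lowered form of scale degree 7 in F major (the diatonic degree 7 is E). Eb–G–Bb is a major chord — the form found in F minor, not the diatonic vii° (Edim). Borrowed into F major it is written bVII.

bVII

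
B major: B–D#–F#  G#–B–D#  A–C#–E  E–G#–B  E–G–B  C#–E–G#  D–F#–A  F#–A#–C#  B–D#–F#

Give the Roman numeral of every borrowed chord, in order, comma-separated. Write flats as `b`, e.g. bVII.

bVII, iv, bIII

The diatonic triads in B major are B, C#m, D#m, E, F#, G#m, A#dim. B–D#–F# = B, G#–B–D# = G#m, E–G#–B = E, C#–E–G# = C#m and F#–A#–C# = F# all belong to that set. A–C#–E is not: scale degree 7 in B major carries A#dim (vii°). In B minor the chord on that degree is A, so here it functions as bVII, borrowed from the parallel minor. But E–G–B is foreign: the diatonic IV on degree 4 is E, whereas Em comes from B minor. It is labeled iv. D–F#–A is not: scale degree 3 in B major carries D#m (iii). In B minor the chord on that degree is D, so here it functions as bIII, borrowed from the parallel minor.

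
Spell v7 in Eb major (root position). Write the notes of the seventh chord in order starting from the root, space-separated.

The root, Bb, is scale degree 5 — the same note in Eb major and Eb minor; only the chord quality changes. Building the minor-seventh chord from the parallel minor on Bb: Bb–Db–F–Ab.

Bb Db F Ab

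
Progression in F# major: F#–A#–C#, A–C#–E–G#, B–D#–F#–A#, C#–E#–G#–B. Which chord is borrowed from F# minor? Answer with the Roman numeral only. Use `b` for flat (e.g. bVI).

F# major has the diatonic set F#, G#m, A#m, B, C#, D#m, E#dim. Of the given chords, F#–A#–C# = F#, B–D#–F#–A# = Bmaj7 and C#–E#–G#–B = C#7 are diatonic. But A–C#–E–G# is foreign: the diatonic iii on degree 3 is A#m, whereas Amaj7 comes from F# minor. It is labeled bIIImaj7.

bIIImaj7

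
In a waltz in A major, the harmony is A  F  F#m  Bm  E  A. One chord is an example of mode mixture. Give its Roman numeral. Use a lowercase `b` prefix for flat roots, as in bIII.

In A major the diatonic chords are A, Bm, C#m, D, E, F#m, G#dim. Of the given chords, A, F#m, Bm and E are diatonic. F (F–A–C) doesn't fit — on degree 6 A major would have F#m (vi). F is the degree-6 chord of A minor, so it is the borrowed bVI.

bVI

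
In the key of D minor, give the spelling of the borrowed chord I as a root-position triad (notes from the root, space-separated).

I is built on scale degree 1, which is D in both D minor and its parallel. Building the major chord from the parallel major on D: D–F#–A.

D F# A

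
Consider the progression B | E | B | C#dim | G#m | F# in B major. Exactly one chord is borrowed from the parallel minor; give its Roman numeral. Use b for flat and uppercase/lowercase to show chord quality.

B major has the diatonic set B, C#m, D#m, E, F#, G#m, A#dim. Of the given chords, B, E, G#m and F# are diatonic. But C#dim (C#–E–G) is foreign: the diatonic ii on degree 2 is C#m, whereas C#dim comes from B minor. It is labeled ii°.

ii°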